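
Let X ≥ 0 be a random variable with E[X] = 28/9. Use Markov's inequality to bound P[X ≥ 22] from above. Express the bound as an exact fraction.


μ = E[X] = 28/9, a = 22.
Markov: P[X ≥ 22] ≤ μ/a = (28/9)/22 = 14/99.
Numerically: ≈ 0.141414.
(Since a = 22 > μ = 3.111111, the bound 14/99 is < 1 and informative.)

P[X ≥ 22] ≤ 14/99 ≈ 0.141414.


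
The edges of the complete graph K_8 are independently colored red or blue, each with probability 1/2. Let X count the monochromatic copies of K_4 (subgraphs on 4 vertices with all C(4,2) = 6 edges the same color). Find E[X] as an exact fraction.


Let X = Σ_S X_S over the C(8, 4) = 70 subsets S of size 4, where X_S = 1 if the K_4 on S is monochromatic.
For a fixed S, the K_4 on S has C(4, 2) = 6 edges. P[all 6 edges red] = (1/2)^6, and likewise for blue, so P[monochromatic] = 2·(1/2)^6 = 2^{1 − 6} = 1/32.
By linearity: E[X] = C(8, 4) · 2^{1 − 6} = 70 · 1/32 = 35/16.
Numerically: E[X] ≈ 2.188.

E[X] = C(8,4)·2^(1−C(4,2)) = 35/16 ≈ 2.188.


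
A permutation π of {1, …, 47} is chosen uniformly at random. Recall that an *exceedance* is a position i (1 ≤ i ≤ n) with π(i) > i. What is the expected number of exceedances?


Write X = Σ_{i=1}^{47} X_i, where X_i = 1_{π(i) > i}.
For each fixed i, π(i) is uniform over {1, …, 47} (marginal of a uniform permutation), so P[π(i) > i] = (n − i)/n. Summing: Σ_{i=1}^{47} (n − i)/n = (0 + 1 + … + 46)/47 = 47(47 − 1)/(2·47) = (47 − 1)/2.
Hence E[X] = Σ_{i=1}^{47} (47 − i)/47 = 23 ≈ 23.000000.

E[X] = 23 = 23.000000.


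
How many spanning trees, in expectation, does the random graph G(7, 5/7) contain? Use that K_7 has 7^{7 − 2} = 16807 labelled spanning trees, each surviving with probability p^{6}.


K_7 has 7^{7 − 2} = 16807 labelled spanning trees.
For each such spanning tree H, let X_H = 1 if all 6 edges of H are present in G. Then P[X_H = 1] = p^{6} = (5/7)^{6} = 15625/117649.
By linearity of expectation: E[X] = Σ_H E[X_H] = 16807 · p^{6} = 16807 · 15625/117649 = 15625/7.
Numerically: E[X] ≈ 2232.14.

E[X] = 16807 · (5/7)^{6} = 15625/7 ≈ 2232.14.


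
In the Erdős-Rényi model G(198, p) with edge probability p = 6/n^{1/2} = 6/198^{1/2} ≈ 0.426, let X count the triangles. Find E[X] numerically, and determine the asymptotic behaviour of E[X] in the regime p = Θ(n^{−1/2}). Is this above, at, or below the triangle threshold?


Number of potential triangles: C(198, 3) = 1274196.
Each occurs with probability p³ ≈ (0.426)³ ≈ 7.75275e-02.
By linearity: E[X] = C(198, 3)·p³ ≈ 1274196 · 7.75275e-02 ≈ 98785.273.
Since α = 1/2 < 1, p = c/n^{1/2} ≫ 1/n is above the triangle threshold p ~ 1/n. Asymptotically E[X] ~ (c³/6)·n^{3(1−α)} = (6³/6)·n^{1.5} → ∞; triangles are abundant w.h.p.

E[X] ≈ 98785.273; in regime p = Θ(1/n^{1/2}) E[X] diverges (above the triangle threshold p ~ 1/n).


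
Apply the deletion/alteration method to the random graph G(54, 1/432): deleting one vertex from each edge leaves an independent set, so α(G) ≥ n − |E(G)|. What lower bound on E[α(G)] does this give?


E[|E(G)|] = C(54, 2)·p = 1431 · (1/432) = 53/16.
E[α(G)] ≥ n − E[|E(G)|] = 54 − 53/16 = 811/16.
Numerically: ≈ 50.688.
(This is only a lower bound; the true E[α(G)] may be larger.)

E[α(G)] ≥ 811/16 ≈ 50.688.


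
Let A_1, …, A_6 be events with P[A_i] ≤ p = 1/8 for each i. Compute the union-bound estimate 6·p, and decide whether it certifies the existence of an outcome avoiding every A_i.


Union bound: P[∪_{i=1}^{6} A_i] ≤ Σ_i P[A_i] ≤ 6·p = 6·(1/8) = 3/4.
Numerically: 3/4 ≈ 0.7500.
Is 3/4 < 1? YES.
Since P[∪ A_i] ≤ 3/4 < 1, the complement has P[∩ A_i^c] ≥ 1 − 3/4 = 1/4 > 0, so some outcome avoids every A_i.

6·p = 3/4 ≈ 0.7500; existence CERTIFIED by the union bound.


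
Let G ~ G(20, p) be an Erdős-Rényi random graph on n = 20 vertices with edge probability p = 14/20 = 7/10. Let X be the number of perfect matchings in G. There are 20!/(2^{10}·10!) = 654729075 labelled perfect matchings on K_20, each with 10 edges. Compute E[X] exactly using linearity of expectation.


K_20 has 20!/(2^{10}·10!) = 654729075 labelled perfect matchings.
For each such perfect matching H, let X_H = 1 if all 10 edges of H are present in G. Then P[X_H = 1] = p^{10} = (7/10)^{10} = 282475249/10000000000.
By linearity: E[X] = Σ_H E[X_H] = 654729075 · p^{10} = 654729075 · 282475249/10000000000 = 7397790339526587/400000000.
Numerically: E[X] ≈ 1.84945e+07.

E[X] = 654729075 · (7/10)^{10} = 7397790339526587/400000000 ≈ 1.84945e+07.


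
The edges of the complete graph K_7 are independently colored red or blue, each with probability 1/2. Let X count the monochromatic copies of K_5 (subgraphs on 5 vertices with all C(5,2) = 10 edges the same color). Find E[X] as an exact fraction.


Let X = Σ_S X_S over the C(7, 5) = 21 subsets S of size 5, where X_S = 1 if the K_5 on S is monochromatic.
For a fixed S, the K_5 on S has C(5, 2) = 10 edges. P[all 10 edges red] = (1/2)^10, and likewise for blue, so P[monochromatic] = 2·(1/2)^10 = 2^{1 − 10} = 1/512.
Summing: E[X] = C(7, 5) · 2^{1 − 10} = 21 · 1/512 = 21/512.
Numerically: E[X] ≈ 0.041016.

E[X] = C(7,5)·2^(1−C(5,2)) = 21/512 ≈ 0.041016.


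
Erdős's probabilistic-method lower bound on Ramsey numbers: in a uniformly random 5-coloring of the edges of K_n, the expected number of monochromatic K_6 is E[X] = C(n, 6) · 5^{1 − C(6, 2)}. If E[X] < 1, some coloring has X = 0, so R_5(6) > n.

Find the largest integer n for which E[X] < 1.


We need C(n, 6) · 5^{1 − 15} < 1, i.e. C(n, 6) < 5^{15 − 1} = 6103515625.
Check values of n near the boundary:
  n = 128: C(128, 6) = 5423611200; 5423611200 < 6103515625? YES
  n = 129: C(129, 6) = 5688177600; 5688177600 < 6103515625? YES
  n = 130: C(130, 6) = 5963412000; 5963412000 < 6103515625? YES
  n = 131: C(131, 6) = 6249655776; 6249655776 < 6103515625? NO
  n = 132: C(132, 6) = 6547258432; 6547258432 < 6103515625? NO
The largest n with C(n, 6) < 6103515625 is n = 130 (where E[X] = 47707296/48828125 ≈ 0.97705). Hence R_5(6) > 130, i.e. R_5(6) ≥ 131.

Largest n = 130; hence R_5(6) > 130.


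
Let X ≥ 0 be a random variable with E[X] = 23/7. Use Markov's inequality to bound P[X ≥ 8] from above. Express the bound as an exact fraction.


μ = E[X] = 23/7, a = 8.
Markov: P[X ≥ 8] ≤ μ/a = (23/7)/8 = 23/56.
Numerically: ≈ 0.411.
(Since a = 8 > μ = 3.286, the bound 23/56 is < 1 and informative.)

P[X ≥ 8] ≤ 23/56 ≈ 0.411.


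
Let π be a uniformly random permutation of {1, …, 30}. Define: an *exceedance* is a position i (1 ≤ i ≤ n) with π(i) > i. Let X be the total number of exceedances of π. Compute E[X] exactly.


Write X = Σ_{i=1}^{30} X_i, where X_i = 1_{π(i) > i}.
For each fixed i, π(i) is uniform over {1, …, 30} (marginal of a uniform permutation), so P[π(i) > i] = (n − i)/n. Summing: Σ_{i=1}^{30} (n − i)/n = (0 + 1 + … + 29)/30 = 30(30 − 1)/(2·30) = (30 − 1)/2.
Hence E[X] = Σ_{i=1}^{30} (30 − i)/30 = 29/2 ≈ 14.50000.

E[X] = 29/2 = 14.50000.


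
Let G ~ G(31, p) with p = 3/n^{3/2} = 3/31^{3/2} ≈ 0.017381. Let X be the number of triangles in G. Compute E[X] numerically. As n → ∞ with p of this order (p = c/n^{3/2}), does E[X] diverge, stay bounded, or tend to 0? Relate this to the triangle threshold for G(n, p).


Number of potential triangles: C(31, 3) = 4495.
Each occurs with probability p³ ≈ (0.017381)³ ≈ 5.2509289e-06.
By linearity: E[X] = C(31, 3)·p³ ≈ 4495 · 5.2509289e-06 ≈ 0.02360.
Since α = 3/2 > 1, p = c/n^{3/2} = o(1/n) is below the triangle threshold p ~ 1/n. Asymptotically E[X] ~ (c³/6)·n^{3(1−α)} = (3³/6)·n^{-1.5} → 0, so by Markov's inequality G has no triangles w.h.p.

E[X] ≈ 0.02360; in regime p = Θ(1/n^{3/2}) E[X] tends to 0 (below the triangle threshold p ~ 1/n).


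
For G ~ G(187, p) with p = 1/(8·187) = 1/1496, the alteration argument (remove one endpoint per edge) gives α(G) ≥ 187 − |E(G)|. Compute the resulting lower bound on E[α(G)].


E[|E(G)|] = C(187, 2)·p = 17391 · (1/1496) = 93/8.
E[α(G)] ≥ n − E[|E(G)|] = 187 − 93/8 = 1403/8.
Numerically: ≈ 175.3750.
(This is only a lower bound; the true E[α(G)] may be larger.)

E[α(G)] ≥ 1403/8 ≈ 175.3750.


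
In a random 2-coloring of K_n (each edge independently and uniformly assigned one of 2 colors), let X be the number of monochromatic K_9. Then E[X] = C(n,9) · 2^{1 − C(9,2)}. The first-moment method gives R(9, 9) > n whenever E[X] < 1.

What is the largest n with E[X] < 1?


We need C(n, 9) · 2^{1 − 36} < 1, i.e. C(n, 9) < 2^{36 − 1} = 34359738368.
Check values of n near the boundary:
  n = 61: C(61, 9) = 17341763505; 17341763505 < 34359738368? YES
  n = 62: C(62, 9) = 20286591270; 20286591270 < 34359738368? YES
  n = 63: C(63, 9) = 23667689815; 23667689815 < 34359738368? YES
  n = 64: C(64, 9) = 27540584512; 27540584512 < 34359738368? YES
  n = 65: C(65, 9) = 31966749880; 31966749880 < 34359738368? YES
  n = 66: C(66, 9) = 37014131440; 37014131440 < 34359738368? NO
  n = 67: C(67, 9) = 42757703560; 42757703560 < 34359738368? NO
The largest n with C(n, 9) < 34359738368 is n = 65 (where E[X] = 3995843735/4294967296 ≈ 0.9304). Hence R(9, 9) > 65, i.e. R(9, 9) ≥ 66.

Largest n = 65; hence R(9, 9) > 65.


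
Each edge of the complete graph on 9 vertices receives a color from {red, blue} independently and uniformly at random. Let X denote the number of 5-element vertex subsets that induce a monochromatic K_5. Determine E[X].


Let X = Σ_S X_S over the C(9, 5) = 126 subsets S of size 5, where X_S = 1 if the K_5 on S is monochromatic.
For a fixed S, the K_5 on S has C(5, 2) = 10 edges. P[all 10 edges red] = (1/2)^10, and likewise for blue, so P[monochromatic] = 2·(1/2)^10 = 2^{1 − 10} = 1/512.
By linearity of expectation: E[X] = C(9, 5) · 2^{1 − 10} = 126 · 1/512 = 63/256.
Numerically: E[X] ≈ 0.246.

E[X] = C(9,5)·2^(1−C(5,2)) = 63/256 ≈ 0.246.


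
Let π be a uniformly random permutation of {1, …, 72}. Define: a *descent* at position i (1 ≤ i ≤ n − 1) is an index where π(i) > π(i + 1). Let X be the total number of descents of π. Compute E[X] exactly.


Write X = Σ X_I over i = 1, …, 71, with X_I the indicator of one descent.
There are 71 indicators.
For each fixed i, the pair (π(i), π(i+1)) is a uniformly random ordered pair of distinct values from {1, …, 72}; by symmetry P[π(i) > π(i+1)] = 1/2.
By linearity: E[X] = 71 · (1/2) = (72 − 1) · (1/2) = 71/2 ≈ 35.500000.

E[X] = 71/2 = 35.500000.


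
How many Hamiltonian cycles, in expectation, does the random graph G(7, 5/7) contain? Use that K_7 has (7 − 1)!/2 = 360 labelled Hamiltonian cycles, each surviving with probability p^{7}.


K_7 has (7 − 1)!/2 = 360 labelled Hamiltonian cycles.
For each such Hamiltonian cycle H, let X_H = 1 if all 7 edges of H are present in G. Then P[X_H = 1] = p^{7} = (5/7)^{7} = 78125/823543.
By linearity: E[X] = Σ_H E[X_H] = 360 · p^{7} = 360 · 78125/823543 = 28125000/823543.
Numerically: E[X] ≈ 34.2.

E[X] = 360 · (5/7)^{7} = 28125000/823543 ≈ 34.2.


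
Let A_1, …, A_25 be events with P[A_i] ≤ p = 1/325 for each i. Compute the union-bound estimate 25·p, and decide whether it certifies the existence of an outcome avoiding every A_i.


Union bound: P[∪_{i=1}^{25} A_i] ≤ Σ_i P[A_i] ≤ 25·p = 25·(1/325) = 1/13.
Numerically: 1/13 ≈ 0.077.
Is 1/13 < 1? YES.
Since P[∪ A_i] ≤ 1/13 < 1, the complement has P[∩ A_i^c] ≥ 1 − 1/13 = 12/13 > 0, so some outcome avoids every A_i.

25·p = 1/13 ≈ 0.077; existence CERTIFIED by the union bound.


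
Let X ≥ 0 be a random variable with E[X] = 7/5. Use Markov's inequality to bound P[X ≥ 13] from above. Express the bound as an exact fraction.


μ = E[X] = 7/5, a = 13.
Markov: P[X ≥ 13] ≤ μ/a = (7/5)/13 = 7/65.
Numerically: ≈ 0.1077.
(Since a = 13 > μ = 1.4000, the bound 7/65 is < 1 and informative.)

P[X ≥ 13] ≤ 7/65 ≈ 0.1077.


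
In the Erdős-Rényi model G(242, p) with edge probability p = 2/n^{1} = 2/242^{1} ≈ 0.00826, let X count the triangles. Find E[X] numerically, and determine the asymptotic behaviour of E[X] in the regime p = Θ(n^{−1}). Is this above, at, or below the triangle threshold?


Number of potential triangles: C(242, 3) = 2332880.
Each occurs with probability p³ ≈ (0.00826)³ ≈ 5.64474e-07.
By linearity: E[X] = C(242, 3)·p³ ≈ 2332880 · 5.64474e-07 ≈ 1.317.
Here α = 1, so p = 2/n is exactly at the triangle threshold p ~ 1/n. Asymptotically E[X] → c³/6 = 2³/6 = 4/3 ≈ 1.333, a bounded constant. In this regime the triangle count is asymptotically Poisson(c³/6).

E[X] ≈ 1.317; in regime p = Θ(1/n^{1}) E[X] stays bounded (at the triangle threshold p ~ 1/n).


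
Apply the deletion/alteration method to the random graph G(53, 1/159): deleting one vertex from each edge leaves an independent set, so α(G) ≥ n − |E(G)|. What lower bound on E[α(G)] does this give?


E[|E(G)|] = C(53, 2)·p = 1378 · (1/159) = 26/3.
E[α(G)] ≥ n − E[|E(G)|] = 53 − 26/3 = 133/3.
Numerically: ≈ 44.333.
(This is only a lower bound; the true E[α(G)] may be larger.)

E[α(G)] ≥ 133/3 ≈ 44.333.


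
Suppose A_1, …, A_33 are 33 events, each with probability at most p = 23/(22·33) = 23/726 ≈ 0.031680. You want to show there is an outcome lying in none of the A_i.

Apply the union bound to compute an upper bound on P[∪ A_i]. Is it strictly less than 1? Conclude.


Union bound: P[∪_{i=1}^{33} A_i] ≤ Σ_i P[A_i] ≤ 33·p = 33·(23/726) = 23/22.
Numerically: 23/22 ≈ 1.045455.
Is 23/22 < 1? NO.
Since the bound 23/22 is ≥ 1, the union bound is uninformative here; it does NOT by itself certify existence.

33·p = 23/22 ≈ 1.045455; existence NOT certified by the union bound.


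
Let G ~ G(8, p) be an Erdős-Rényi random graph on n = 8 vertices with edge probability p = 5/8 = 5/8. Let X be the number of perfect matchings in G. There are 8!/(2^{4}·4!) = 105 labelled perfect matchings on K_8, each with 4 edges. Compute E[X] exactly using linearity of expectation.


K_8 has 8!/(2^{4}·4!) = 105 labelled perfect matchings.
For each such perfect matching H, let X_H = 1 if all 4 edges of H are present in G. Then P[X_H = 1] = p^{4} = (5/8)^{4} = 625/4096.
Summing the indicators: E[X] = Σ_H E[X_H] = 105 · p^{4} = 105 · 625/4096 = 65625/4096.
Numerically: E[X] ≈ 16.022.

E[X] = 105 · (5/8)^{4} = 65625/4096 ≈ 16.022.


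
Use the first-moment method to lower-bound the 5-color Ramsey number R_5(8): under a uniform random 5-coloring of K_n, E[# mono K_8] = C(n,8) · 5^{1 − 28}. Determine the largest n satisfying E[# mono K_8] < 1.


We need C(n, 8) · 5^{1 − 28} < 1, i.e. C(n, 8) < 5^{28 − 1} = 7450580596923828125.
Check values of n near the boundary:
  n = 857: C(857, 8) = 6983854138365964575; 6983854138365964575 < 7450580596923828125? YES
  n = 858: C(858, 8) = 7049584530256467771; 7049584530256467771 < 7450580596923828125? YES
  n = 859: C(859, 8) = 7115855595170747139; 7115855595170747139 < 7450580596923828125? YES
  n = 860: C(860, 8) = 7182671140665308145; 7182671140665308145 < 7450580596923828125? YES
  n = 861: C(861, 8) = 7250034996615275865; 7250034996615275865 < 7450580596923828125? YES
  n = 862: C(862, 8) = 7317951015318931845; 7317951015318931845 < 7450580596923828125? YES
  n = 863: C(863, 8) = 7386423071602617757; 7386423071602617757 < 7450580596923828125? YES
  n = 864: C(864, 8) = 7455455062926006708; 7455455062926006708 < 7450580596923828125? NO
  n = 865: C(865, 8) = 7525050909487743060; 7525050909487743060 < 7450580596923828125? NO
The largest n with C(n, 8) < 7450580596923828125 is n = 863 (where E[X] = 7386423071602617757/7450580596923828125 ≈ 0.9914). Hence R_5(8) > 863, i.e. R_5(8) ≥ 864.

Largest n = 863; hence R_5(8) > 863.


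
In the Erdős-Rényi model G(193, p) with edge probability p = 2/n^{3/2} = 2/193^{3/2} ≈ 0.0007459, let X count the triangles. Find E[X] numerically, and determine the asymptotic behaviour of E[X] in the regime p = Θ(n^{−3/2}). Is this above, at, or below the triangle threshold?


Number of potential triangles: C(193, 3) = 1179616.
Each occurs with probability p³ ≈ (0.0007459)³ ≈ 4.150325e-10.
By linearity: E[X] = C(193, 3)·p³ ≈ 1179616 · 4.150325e-10 ≈ 0.0005.
Since α = 3/2 > 1, p = c/n^{3/2} = o(1/n) is below the triangle threshold p ~ 1/n. Asymptotically E[X] ~ (c³/6)·n^{3(1−α)} = (2³/6)·n^{-1.5} → 0, so by Markov's inequality G has no triangles w.h.p.

E[X] ≈ 0.0005; in regime p = Θ(1/n^{3/2}) E[X] tends to 0 (below the triangle threshold p ~ 1/n).


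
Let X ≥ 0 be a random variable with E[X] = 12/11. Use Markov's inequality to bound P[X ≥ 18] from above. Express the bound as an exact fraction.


μ = E[X] = 12/11, a = 18.
Markov: P[X ≥ 18] ≤ μ/a = (12/11)/18 = 2/33.
Numerically: ≈ 0.061.
(Since a = 18 > μ = 1.091, the bound 2/33 is < 1 and informative.)

P[X ≥ 18] ≤ 2/33 ≈ 0.061.


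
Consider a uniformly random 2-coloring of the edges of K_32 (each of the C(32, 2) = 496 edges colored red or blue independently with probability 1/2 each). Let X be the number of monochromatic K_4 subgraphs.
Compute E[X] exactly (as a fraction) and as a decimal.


Let X = Σ_S X_S over the C(32, 4) = 35960 subsets S of size 4, where X_S = 1 if the K_4 on S is monochromatic.
For a fixed S, the K_4 on S has C(4, 2) = 6 edges. P[all 6 edges red] = (1/2)^6, and likewise for blue, so P[monochromatic] = 2·(1/2)^6 = 2^{1 − 6} = 1/32.
By linearity of expectation: E[X] = C(32, 4) · 2^{1 − 6} = 35960 · 1/32 = 4495/4.
Numerically: E[X] ≈ 1123.750000.

E[X] = C(32,4)·2^(1−C(4,2)) = 4495/4 ≈ 1123.750000.


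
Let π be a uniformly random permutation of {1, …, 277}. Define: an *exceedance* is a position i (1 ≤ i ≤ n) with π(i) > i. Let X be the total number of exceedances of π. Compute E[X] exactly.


Write X = Σ_{i=1}^{277} X_i, where X_i = 1_{π(i) > i}.
For each fixed i, π(i) is uniform over {1, …, 277} (marginal of a uniform permutation), so P[π(i) > i] = (n − i)/n. Summing: Σ_{i=1}^{277} (n − i)/n = (0 + 1 + … + 276)/277 = 277(277 − 1)/(2·277) = (277 − 1)/2.
Hence E[X] = Σ_{i=1}^{277} (277 − i)/277 = 138 ≈ 138.0000.

E[X] = 138 = 138.0000.


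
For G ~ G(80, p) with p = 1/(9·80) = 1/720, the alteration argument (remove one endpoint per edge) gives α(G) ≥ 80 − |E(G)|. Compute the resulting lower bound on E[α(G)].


E[|E(G)|] = C(80, 2)·p = 3160 · (1/720) = 79/18.
E[α(G)] ≥ n − E[|E(G)|] = 80 − 79/18 = 1361/18.
Numerically: ≈ 75.611.
(This is only a lower bound; the true E[α(G)] may be larger.)

E[α(G)] ≥ 1361/18 ≈ 75.611.


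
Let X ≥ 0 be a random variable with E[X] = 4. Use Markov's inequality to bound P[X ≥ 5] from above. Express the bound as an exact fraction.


μ = E[X] = 4, a = 5.
Markov: P[X ≥ 5] ≤ μ/a = (4)/5 = 4/5.
Numerically: ≈ 0.80000.
(Since a = 5 > μ = 4.00000, the bound 4/5 is < 1 and informative.)

P[X ≥ 5] ≤ 4/5 ≈ 0.80000.


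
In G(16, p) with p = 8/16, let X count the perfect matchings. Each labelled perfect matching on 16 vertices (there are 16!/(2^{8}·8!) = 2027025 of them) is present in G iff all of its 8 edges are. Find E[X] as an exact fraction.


K_16 has 16!/(2^{8}·8!) = 2027025 labelled perfect matchings.
For each such perfect matching H, let X_H = 1 if all 8 edges of H are present in G. Then P[X_H = 1] = p^{8} = (1/2)^{8} = 1/256.
Summing the indicators: E[X] = Σ_H E[X_H] = 2027025 · p^{8} = 2027025 · 1/256 = 2027025/256.
Numerically: E[X] ≈ 7918.

E[X] = 2027025 · (1/2)^{8} = 2027025/256 ≈ 7918.


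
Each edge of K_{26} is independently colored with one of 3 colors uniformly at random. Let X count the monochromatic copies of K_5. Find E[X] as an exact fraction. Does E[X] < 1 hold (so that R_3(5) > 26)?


E[X] = C(26, 5) · 3^{1 − 10} = 65780 · 3^{−9} = 65780/19683.
As a reduced fraction: E[X] = 65780/19683 ≈ 3.3420.
Is E[X] < 1? NO.
Since E[X] ≥ 1, the first-moment bound is inconclusive at n = 26; it does NOT by itself certify R_3(5) > 26.

E[X] = 65780/19683 ≈ 3.3420; E[X] ≥ 1; first-moment method inconclusive here.


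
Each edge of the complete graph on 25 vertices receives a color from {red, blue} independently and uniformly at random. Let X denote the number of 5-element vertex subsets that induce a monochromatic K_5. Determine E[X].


Let X = Σ_S X_S over the C(25, 5) = 53130 subsets S of size 5, where X_S = 1 if the K_5 on S is monochromatic.
For a fixed S, the K_5 on S has C(5, 2) = 10 edges. P[all 10 edges red] = (1/2)^10, and likewise for blue, so P[monochromatic] = 2·(1/2)^10 = 2^{1 − 10} = 1/512.
Summing: E[X] = C(25, 5) · 2^{1 − 10} = 53130 · 1/512 = 26565/256.
Numerically: E[X] ≈ 103.76953.

E[X] = C(25,5)·2^(1−C(5,2)) = 26565/256 ≈ 103.76953.


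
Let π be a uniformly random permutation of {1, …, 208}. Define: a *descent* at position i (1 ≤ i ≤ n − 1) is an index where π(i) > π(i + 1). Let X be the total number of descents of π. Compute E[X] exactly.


Write X = Σ X_I over i = 1, …, 207, with X_I the indicator of one descent.
There are 207 indicators.
For each fixed i, the pair (π(i), π(i+1)) is a uniformly random ordered pair of distinct values from {1, …, 208}; by symmetry P[π(i) > π(i+1)] = 1/2.
By linearity: E[X] = 207 · (1/2) = (208 − 1) · (1/2) = 207/2 ≈ 103.50000.

E[X] = 207/2 = 103.50000.


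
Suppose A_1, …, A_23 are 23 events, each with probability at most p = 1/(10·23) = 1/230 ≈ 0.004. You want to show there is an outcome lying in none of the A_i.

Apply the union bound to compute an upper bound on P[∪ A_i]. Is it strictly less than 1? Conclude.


Union bound: P[∪_{i=1}^{23} A_i] ≤ Σ_i P[A_i] ≤ 23·p = 23·(1/230) = 1/10.
Numerically: 1/10 ≈ 0.100.
Is 1/10 < 1? YES.
Since P[∪ A_i] ≤ 1/10 < 1, the complement has P[∩ A_i^c] ≥ 1 − 1/10 = 9/10 > 0, so some outcome avoids every A_i.

23·p = 1/10 ≈ 0.100; existence CERTIFIED by the union bound.


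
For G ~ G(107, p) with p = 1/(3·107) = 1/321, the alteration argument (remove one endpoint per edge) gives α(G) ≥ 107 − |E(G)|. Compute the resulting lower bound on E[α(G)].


E[|E(G)|] = C(107, 2)·p = 5671 · (1/321) = 53/3.
E[α(G)] ≥ n − E[|E(G)|] = 107 − 53/3 = 268/3.
Numerically: ≈ 89.33333.
(This is only a lower bound; the true E[α(G)] may be larger.)

E[α(G)] ≥ 268/3 ≈ 89.33333.


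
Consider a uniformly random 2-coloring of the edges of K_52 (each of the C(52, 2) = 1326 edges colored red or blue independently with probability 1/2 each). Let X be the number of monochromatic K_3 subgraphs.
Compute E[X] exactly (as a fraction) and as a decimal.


Let X = Σ_S X_S over the C(52, 3) = 22100 subsets S of size 3, where X_S = 1 if the K_3 on S is monochromatic.
For a fixed S, the K_3 on S has C(3, 2) = 3 edges. P[all 3 edges red] = (1/2)^3, and likewise for blue, so P[monochromatic] = 2·(1/2)^3 = 2^{1 − 3} = 1/4.
By linearity: E[X] = C(52, 3) · 2^{1 − 3} = 22100 · 1/4 = 5525.
Numerically: E[X] ≈ 5525.0000.

E[X] = C(52,3)·2^(1−C(3,2)) = 5525 ≈ 5525.0000.


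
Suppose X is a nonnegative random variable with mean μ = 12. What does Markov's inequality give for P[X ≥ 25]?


μ = E[X] = 12, a = 25.
Markov: P[X ≥ 25] ≤ μ/a = (12)/25 = 12/25.
Numerically: ≈ 0.480000.
(Since a = 25 > μ = 12.000000, the bound 12/25 is < 1 and informative.)

P[X ≥ 25] ≤ 12/25 ≈ 0.480000.


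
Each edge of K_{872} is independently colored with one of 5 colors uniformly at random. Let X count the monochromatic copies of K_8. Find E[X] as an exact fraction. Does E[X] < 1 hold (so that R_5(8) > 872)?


E[X] = C(872, 8) · 5^{1 − 28} = 8028343903111291045 · 5^{−27} = 8028343903111291045/7450580596923828125.
As a reduced fraction: E[X] = 1605668780622258209/1490116119384765625 ≈ 1.07755.
Is E[X] < 1? NO.
Since E[X] ≥ 1, the first-moment bound is inconclusive at n = 872; it does NOT by itself certify R_5(8) > 872.

E[X] = 1605668780622258209/1490116119384765625 ≈ 1.07755; E[X] ≥ 1; first-moment method inconclusive here.


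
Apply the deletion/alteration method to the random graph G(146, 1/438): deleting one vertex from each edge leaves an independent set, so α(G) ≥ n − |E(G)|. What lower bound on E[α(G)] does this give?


E[|E(G)|] = C(146, 2)·p = 10585 · (1/438) = 145/6.
E[α(G)] ≥ n − E[|E(G)|] = 146 − 145/6 = 731/6.
Numerically: ≈ 121.833333.
(This is only a lower bound; the true E[α(G)] may be larger.)

E[α(G)] ≥ 731/6 ≈ 121.833333.


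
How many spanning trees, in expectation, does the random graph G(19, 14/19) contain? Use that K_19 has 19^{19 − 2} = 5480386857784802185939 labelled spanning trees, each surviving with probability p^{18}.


K_19 has 19^{19 − 2} = 5480386857784802185939 labelled spanning trees.
For each such spanning tree H, let X_H = 1 if all 18 edges of H are present in G. Then P[X_H = 1] = p^{18} = (14/19)^{18} = 426878854210636742656/104127350297911241532841.
Summing the indicators: E[X] = Σ_H E[X_H] = 5480386857784802185939 · p^{18} = 5480386857784802185939 · 426878854210636742656/104127350297911241532841 = 426878854210636742656/19.
Numerically: E[X] ≈ 2.25e+19.

E[X] = 5480386857784802185939 · (14/19)^{18} = 426878854210636742656/19 ≈ 2.25e+19.


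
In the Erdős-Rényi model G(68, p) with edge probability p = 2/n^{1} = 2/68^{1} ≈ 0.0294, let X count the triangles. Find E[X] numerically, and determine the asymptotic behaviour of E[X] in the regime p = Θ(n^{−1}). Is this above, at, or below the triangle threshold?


Number of potential triangles: C(68, 3) = 50116.
Each occurs with probability p³ ≈ (0.0294)³ ≈ 2.54427e-05.
By linearity: E[X] = C(68, 3)·p³ ≈ 50116 · 2.54427e-05 ≈ 1.275.
Here α = 1, so p = 2/n is exactly at the triangle threshold p ~ 1/n. Asymptotically E[X] → c³/6 = 2³/6 = 4/3 ≈ 1.333, a bounded constant. In this regime the triangle count is asymptotically Poisson(c³/6).

E[X] ≈ 1.275; in regime p = Θ(1/n^{1}) E[X] stays bounded (at the triangle threshold p ~ 1/n).


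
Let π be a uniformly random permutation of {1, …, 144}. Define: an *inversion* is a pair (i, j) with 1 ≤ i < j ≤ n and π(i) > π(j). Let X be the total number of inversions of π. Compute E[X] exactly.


Write X = Σ X_I over the C(144, 2) = 10296 pairs i < j, with X_I the indicator of one inversion.
There are 10296 indicators.
For each fixed pair i < j, the values π(i) and π(j) are two distinct elements of {1, …, 144} in uniformly random order; by symmetry P[π(i) > π(j)] = 1/2.
By linearity: E[X] = 10296 · (1/2) = C(144, 2) · (1/2) = 10296/2 = 5148 ≈ 5148.0000.

E[X] = 5148 = 5148.0000.


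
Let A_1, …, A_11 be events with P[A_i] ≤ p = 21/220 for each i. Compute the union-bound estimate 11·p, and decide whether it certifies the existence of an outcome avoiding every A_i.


Union bound: P[∪_{i=1}^{11} A_i] ≤ Σ_i P[A_i] ≤ 11·p = 11·(21/220) = 21/20.
Numerically: 21/20 ≈ 1.0500000.
Is 21/20 < 1? NO.
Since the bound 21/20 is ≥ 1, the union bound is uninformative here; it does NOT by itself certify existence.

11·p = 21/20 ≈ 1.0500000; existence NOT certified by the union bound.


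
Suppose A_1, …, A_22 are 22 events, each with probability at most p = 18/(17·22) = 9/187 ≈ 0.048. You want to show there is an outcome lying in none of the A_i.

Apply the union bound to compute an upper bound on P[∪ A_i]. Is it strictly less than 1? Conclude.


Union bound: P[∪_{i=1}^{22} A_i] ≤ Σ_i P[A_i] ≤ 22·p = 22·(9/187) = 18/17.
Numerically: 18/17 ≈ 1.059.
Is 18/17 < 1? NO.
Since the bound 18/17 is ≥ 1, the union bound is uninformative here; it does NOT by itself certify existence.

22·p = 18/17 ≈ 1.059; existence NOT certified by the union bound.


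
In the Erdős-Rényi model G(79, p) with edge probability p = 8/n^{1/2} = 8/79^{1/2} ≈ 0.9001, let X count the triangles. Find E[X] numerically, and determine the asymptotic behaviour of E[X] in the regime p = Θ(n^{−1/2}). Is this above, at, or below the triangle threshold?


Number of potential triangles: C(79, 3) = 79079.
Each occurs with probability p³ ≈ (0.9001)³ ≈ 7.291709e-01.
By linearity: E[X] = C(79, 3)·p³ ≈ 79079 · 7.291709e-01 ≈ 57662.1050.
Since α = 1/2 < 1, p = c/n^{1/2} ≫ 1/n is above the triangle threshold p ~ 1/n. Asymptotically E[X] ~ (c³/6)·n^{3(1−α)} = (8³/6)·n^{1.5} → ∞; triangles are abundant w.h.p.

E[X] ≈ 57662.1050; in regime p = Θ(1/n^{1/2}) E[X] diverges (above the triangle threshold p ~ 1/n).


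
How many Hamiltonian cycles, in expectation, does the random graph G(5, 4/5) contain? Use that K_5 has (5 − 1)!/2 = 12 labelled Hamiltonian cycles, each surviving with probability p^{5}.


K_5 has (5 − 1)!/2 = 12 labelled Hamiltonian cycles.
For each such Hamiltonian cycle H, let X_H = 1 if all 5 edges of H are present in G. Then P[X_H = 1] = p^{5} = (4/5)^{5} = 1024/3125.
Summing the indicators: E[X] = Σ_H E[X_H] = 12 · p^{5} = 12 · 1024/3125 = 12288/3125.
Numerically: E[X] ≈ 3.93216.

E[X] = 12 · (4/5)^{5} = 12288/3125 ≈ 3.93216.


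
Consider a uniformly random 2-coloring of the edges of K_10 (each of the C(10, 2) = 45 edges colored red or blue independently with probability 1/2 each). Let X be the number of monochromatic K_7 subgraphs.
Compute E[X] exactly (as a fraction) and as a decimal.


Let X = Σ_S X_S over the C(10, 7) = 120 subsets S of size 7, where X_S = 1 if the K_7 on S is monochromatic.
For a fixed S, the K_7 on S has C(7, 2) = 21 edges. P[all 21 edges red] = (1/2)^21, and likewise for blue, so P[monochromatic] = 2·(1/2)^21 = 2^{1 − 21} = 1/1048576.
Summing: E[X] = C(10, 7) · 2^{1 − 21} = 120 · 1/1048576 = 15/131072.
Numerically: E[X] ≈ 0.00011.

E[X] = C(10,7)·2^(1−C(7,2)) = 15/131072 ≈ 0.00011.


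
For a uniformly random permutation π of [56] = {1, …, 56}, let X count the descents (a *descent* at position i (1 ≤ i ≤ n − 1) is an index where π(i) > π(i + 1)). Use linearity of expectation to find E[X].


Write X = Σ X_I over i = 1, …, 55, with X_I the indicator of one descent.
There are 55 indicators.
For each fixed i, the pair (π(i), π(i+1)) is a uniformly random ordered pair of distinct values from {1, …, 56}; by symmetry P[π(i) > π(i+1)] = 1/2.
By linearity: E[X] = 55 · (1/2) = (56 − 1) · (1/2) = 55/2 ≈ 27.50000.

E[X] = 55/2 = 27.50000.


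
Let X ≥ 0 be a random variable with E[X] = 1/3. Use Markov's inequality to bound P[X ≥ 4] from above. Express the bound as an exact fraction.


μ = E[X] = 1/3, a = 4.
Markov: P[X ≥ 4] ≤ μ/a = (1/3)/4 = 1/12.
Numerically: ≈ 0.08333.
(Since a = 4 > μ = 0.33333, the bound 1/12 is < 1 and informative.)

P[X ≥ 4] ≤ 1/12 ≈ 0.08333.


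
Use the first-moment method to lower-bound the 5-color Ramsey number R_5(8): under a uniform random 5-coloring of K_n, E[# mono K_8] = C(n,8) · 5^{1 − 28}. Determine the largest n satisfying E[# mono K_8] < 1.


We need C(n, 8) · 5^{1 − 28} < 1, i.e. C(n, 8) < 5^{28 − 1} = 7450580596923828125.
Check values of n near the boundary:
  n = 861: C(861, 8) = 7250034996615275865; 7250034996615275865 < 7450580596923828125? YES
  n = 862: C(862, 8) = 7317951015318931845; 7317951015318931845 < 7450580596923828125? YES
  n = 863: C(863, 8) = 7386423071602617757; 7386423071602617757 < 7450580596923828125? YES
  n = 864: C(864, 8) = 7455455062926006708; 7455455062926006708 < 7450580596923828125? NO
  n = 865: C(865, 8) = 7525050909487743060; 7525050909487743060 < 7450580596923828125? NO
  n = 866: C(866, 8) = 7595214554331451620; 7595214554331451620 < 7450580596923828125? NO
The largest n with C(n, 8) < 7450580596923828125 is n = 863 (where E[X] = 7386423071602617757/7450580596923828125 ≈ 0.991). Hence R_5(8) > 863, i.e. R_5(8) ≥ 864.

Largest n = 863; hence R_5(8) > 863.


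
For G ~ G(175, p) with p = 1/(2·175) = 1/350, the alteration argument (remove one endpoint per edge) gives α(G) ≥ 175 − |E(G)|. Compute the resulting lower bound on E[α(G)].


E[|E(G)|] = C(175, 2)·p = 15225 · (1/350) = 87/2.
E[α(G)] ≥ n − E[|E(G)|] = 175 − 87/2 = 263/2.
Numerically: ≈ 131.50000.
(This is only a lower bound; the true E[α(G)] may be larger.)

E[α(G)] ≥ 263/2 ≈ 131.50000.


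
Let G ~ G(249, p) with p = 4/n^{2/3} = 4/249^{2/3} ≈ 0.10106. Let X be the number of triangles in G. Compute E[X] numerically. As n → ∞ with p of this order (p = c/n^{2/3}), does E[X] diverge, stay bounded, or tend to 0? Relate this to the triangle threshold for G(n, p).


Number of potential triangles: C(249, 3) = 2542124.
Each occurs with probability p³ ≈ (0.10106)³ ≈ 1.0322414e-03.
By linearity: E[X] = C(249, 3)·p³ ≈ 2542124 · 1.0322414e-03 ≈ 2624.08568.
Since α = 2/3 < 1, p = c/n^{2/3} ≫ 1/n is above the triangle threshold p ~ 1/n. Asymptotically E[X] ~ (c³/6)·n^{3(1−α)} = (4³/6)·n^{1} → ∞; triangles are abundant w.h.p.

E[X] ≈ 2624.08568; in regime p = Θ(1/n^{2/3}) E[X] diverges (above the triangle threshold p ~ 1/n).


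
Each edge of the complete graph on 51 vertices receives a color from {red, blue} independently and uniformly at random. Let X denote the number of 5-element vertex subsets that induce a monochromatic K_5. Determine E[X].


Let X = Σ_S X_S over the C(51, 5) = 2349060 subsets S of size 5, where X_S = 1 if the K_5 on S is monochromatic.
For a fixed S, the K_5 on S has C(5, 2) = 10 edges. P[all 10 edges red] = (1/2)^10, and likewise for blue, so P[monochromatic] = 2·(1/2)^10 = 2^{1 − 10} = 1/512.
Summing: E[X] = C(51, 5) · 2^{1 − 10} = 2349060 · 1/512 = 587265/128.
Numerically: E[X] ≈ 4588.00781.

E[X] = C(51,5)·2^(1−C(5,2)) = 587265/128 ≈ 4588.00781.


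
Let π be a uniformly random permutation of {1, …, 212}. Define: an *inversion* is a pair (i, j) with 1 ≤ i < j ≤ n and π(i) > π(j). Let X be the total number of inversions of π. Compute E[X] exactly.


Write X = Σ X_I over the C(212, 2) = 22366 pairs i < j, with X_I the indicator of one inversion.
There are 22366 indicators.
For each fixed pair i < j, the values π(i) and π(j) are two distinct elements of {1, …, 212} in uniformly random order; by symmetry P[π(i) > π(j)] = 1/2.
By linearity: E[X] = 22366 · (1/2) = C(212, 2) · (1/2) = 22366/2 = 11183 ≈ 11183.000000.

E[X] = 11183 = 11183.000000.


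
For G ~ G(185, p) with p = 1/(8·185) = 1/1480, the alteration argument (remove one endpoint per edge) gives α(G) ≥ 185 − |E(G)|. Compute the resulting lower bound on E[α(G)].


E[|E(G)|] = C(185, 2)·p = 17020 · (1/1480) = 23/2.
E[α(G)] ≥ n − E[|E(G)|] = 185 − 23/2 = 347/2.
Numerically: ≈ 173.500000.
(This is only a lower bound; the true E[α(G)] may be larger.)

E[α(G)] ≥ 347/2 ≈ 173.500000.


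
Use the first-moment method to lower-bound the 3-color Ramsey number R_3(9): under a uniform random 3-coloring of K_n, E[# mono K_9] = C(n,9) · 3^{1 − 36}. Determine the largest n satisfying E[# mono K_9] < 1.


We need C(n, 9) · 3^{1 − 36} < 1, i.e. C(n, 9) < 3^{36 − 1} = 50031545098999707.
Check values of n near the boundary:
  n = 299: C(299, 9) = 46610674441390059; 46610674441390059 < 50031545098999707? YES
  n = 300: C(300, 9) = 48052241692154700; 48052241692154700 < 50031545098999707? YES
  n = 301: C(301, 9) = 49533303936090975; 49533303936090975 < 50031545098999707? YES
  n = 302: C(302, 9) = 51054804739588650; 51054804739588650 < 50031545098999707? NO
  n = 303: C(303, 9) = 52617706925494425; 52617706925494425 < 50031545098999707? NO
The largest n with C(n, 9) < 50031545098999707 is n = 301 (where E[X] = 16511101312030325/16677181699666569 ≈ 0.9900). Hence R_3(9) > 301, i.e. R_3(9) ≥ 302.

Largest n = 301; hence R_3(9) > 301.


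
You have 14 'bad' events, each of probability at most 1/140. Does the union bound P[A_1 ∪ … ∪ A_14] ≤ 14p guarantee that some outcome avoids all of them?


Union bound: P[∪_{i=1}^{14} A_i] ≤ Σ_i P[A_i] ≤ 14·p = 14·(1/140) = 1/10.
Numerically: 1/10 ≈ 0.10000.
Is 1/10 < 1? YES.
Since P[∪ A_i] ≤ 1/10 < 1, the complement has P[∩ A_i^c] ≥ 1 − 1/10 = 9/10 > 0, so some outcome avoids every A_i.

14·p = 1/10 ≈ 0.10000; existence CERTIFIED by the union bound.


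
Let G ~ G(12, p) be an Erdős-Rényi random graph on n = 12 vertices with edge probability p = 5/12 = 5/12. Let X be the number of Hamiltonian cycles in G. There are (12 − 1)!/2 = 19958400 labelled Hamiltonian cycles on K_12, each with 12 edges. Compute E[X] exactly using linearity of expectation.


K_12 has (12 − 1)!/2 = 19958400 labelled Hamiltonian cycles.
For each such Hamiltonian cycle H, let X_H = 1 if all 12 edges of H are present in G. Then P[X_H = 1] = p^{12} = (5/12)^{12} = 244140625/8916100448256.
By linearity: E[X] = Σ_H E[X_H] = 19958400 · p^{12} = 19958400 · 244140625/8916100448256 = 469970703125/859963392.
Numerically: E[X] ≈ 547.

E[X] = 19958400 · (5/12)^{12} = 469970703125/859963392 ≈ 547.


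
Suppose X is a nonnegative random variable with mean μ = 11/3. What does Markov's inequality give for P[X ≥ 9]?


μ = E[X] = 11/3, a = 9.
Markov: P[X ≥ 9] ≤ μ/a = (11/3)/9 = 11/27.
Numerically: ≈ 0.407.
(Since a = 9 > μ = 3.667, the bound 11/27 is < 1 and informative.)

P[X ≥ 9] ≤ 11/27 ≈ 0.407.


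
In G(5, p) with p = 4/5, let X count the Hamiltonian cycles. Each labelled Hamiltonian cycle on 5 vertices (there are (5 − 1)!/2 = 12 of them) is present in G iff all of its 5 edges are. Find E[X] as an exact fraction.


K_5 has (5 − 1)!/2 = 12 labelled Hamiltonian cycles.
For each such Hamiltonian cycle H, let X_H = 1 if all 5 edges of H are present in G. Then P[X_H = 1] = p^{5} = (4/5)^{5} = 1024/3125.
By linearity: E[X] = Σ_H E[X_H] = 12 · p^{5} = 12 · 1024/3125 = 12288/3125.
Numerically: E[X] ≈ 3.932.

E[X] = 12 · (4/5)^{5} = 12288/3125 ≈ 3.932.


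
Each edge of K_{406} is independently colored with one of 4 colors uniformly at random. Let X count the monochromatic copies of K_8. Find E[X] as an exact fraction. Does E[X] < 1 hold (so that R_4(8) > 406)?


E[X] = C(406, 8) · 4^{1 − 28} = 17082453897995850 · 4^{−27} = 17082453897995850/18014398509481984.
As a reduced fraction: E[X] = 8541226948997925/9007199254740992 ≈ 0.948.
Is E[X] < 1? YES.
Since E[X] < 1, there exists a 4-coloring of K_{406} with no monochromatic K_8; hence R_4(8) > 406.

E[X] = 8541226948997925/9007199254740992 ≈ 0.948; E[X] < 1, so R_4(8) > 406.


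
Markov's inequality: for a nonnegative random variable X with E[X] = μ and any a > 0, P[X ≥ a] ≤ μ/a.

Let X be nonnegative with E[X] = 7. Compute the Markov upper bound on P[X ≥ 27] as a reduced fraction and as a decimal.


μ = E[X] = 7, a = 27.
Markov: P[X ≥ 27] ≤ μ/a = (7)/27 = 7/27.
Numerically: ≈ 0.25926.
(Since a = 27 > μ = 7.00000, the bound 7/27 is < 1 and informative.)

P[X ≥ 27] ≤ 7/27 ≈ 0.25926.


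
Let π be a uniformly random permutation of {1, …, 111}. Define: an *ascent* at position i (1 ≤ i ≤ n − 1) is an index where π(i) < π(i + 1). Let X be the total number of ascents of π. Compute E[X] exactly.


Write X = Σ X_I over i = 1, …, 110, with X_I the indicator of one ascent.
There are 110 indicators.
For each fixed i, the pair (π(i), π(i+1)) is a uniformly random ordered pair of distinct values from {1, …, 111}; by symmetry P[π(i) < π(i+1)] = 1/2.
By linearity: E[X] = 110 · (1/2) = (111 − 1) · (1/2) = 55 ≈ 55.0000.

E[X] = 55 = 55.0000.


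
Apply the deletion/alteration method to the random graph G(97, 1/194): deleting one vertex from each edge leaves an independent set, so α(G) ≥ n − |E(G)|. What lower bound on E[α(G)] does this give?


E[|E(G)|] = C(97, 2)·p = 4656 · (1/194) = 24.
E[α(G)] ≥ n − E[|E(G)|] = 97 − 24 = 73.
Numerically: ≈ 73.000.
(This is only a lower bound; the true E[α(G)] may be larger.)

E[α(G)] ≥ 73 ≈ 73.000.


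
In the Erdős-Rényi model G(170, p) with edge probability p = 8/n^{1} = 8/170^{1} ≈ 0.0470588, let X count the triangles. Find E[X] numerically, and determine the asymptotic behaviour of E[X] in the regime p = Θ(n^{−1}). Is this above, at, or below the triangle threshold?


Number of potential triangles: C(170, 3) = 804440.
Each occurs with probability p³ ≈ (0.0470588)³ ≈ 1.04213312e-04.
By linearity: E[X] = C(170, 3)·p³ ≈ 804440 · 1.04213312e-04 ≈ 83.833356.
Here α = 1, so p = 8/n is exactly at the triangle threshold p ~ 1/n. Asymptotically E[X] → c³/6 = 8³/6 = 256/3 ≈ 85.333333, a bounded constant. In this regime the triangle count is asymptotically Poisson(c³/6).

E[X] ≈ 83.833356; in regime p = Θ(1/n^{1}) E[X] stays bounded (at the triangle threshold p ~ 1/n).
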